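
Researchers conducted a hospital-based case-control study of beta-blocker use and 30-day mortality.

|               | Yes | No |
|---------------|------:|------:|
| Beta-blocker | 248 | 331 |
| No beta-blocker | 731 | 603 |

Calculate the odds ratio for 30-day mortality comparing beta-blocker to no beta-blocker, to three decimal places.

Cells: a = 248, b = 331, c = 731, d = 603.
OR = (a·d)/(b·c) = (248 × 603) / (331 × 731) = 149544 / 241961 = 0.61805
Exposure is associated with lower odds of 30-day mortality (OR = 0.62 < 1).

0.618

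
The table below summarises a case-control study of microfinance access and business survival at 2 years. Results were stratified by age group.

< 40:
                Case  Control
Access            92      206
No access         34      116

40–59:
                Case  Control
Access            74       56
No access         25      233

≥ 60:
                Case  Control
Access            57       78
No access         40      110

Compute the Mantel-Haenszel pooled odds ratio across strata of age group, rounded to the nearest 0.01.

2.99

OR_MH = Σ(aᵢdᵢ/nᵢ) / Σ(bᵢcᵢ/nᵢ), where nᵢ is the stratum total.
Stratum 1 (< 40): n = 448; a·d/n = 92·116/448 = 23.8214; b·c/n = 206·34/448 = 15.6339
Stratum 2 (40–59): n = 388; a·d/n = 74·233/388 = 44.4381; b·c/n = 56·25/388 = 3.6082
Stratum 3 (≥ 60): n = 285; a·d/n = 57·110/285 = 22.0000; b·c/n = 78·40/285 = 10.9474
OR_MH = (23.8214 + 44.4381 + 22.0000) / (15.6339 + 3.6082 + 10.9474) = 90.2596 / 30.1895 = 2.98976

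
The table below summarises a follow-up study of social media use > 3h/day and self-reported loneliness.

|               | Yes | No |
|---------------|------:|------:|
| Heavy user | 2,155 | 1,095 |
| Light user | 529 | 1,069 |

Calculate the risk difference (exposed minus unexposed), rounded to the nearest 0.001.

Cells: a = 2155, b = 1095, c = 529, d = 1069.
Risk in exposed = 2155/3250 = 0.663077; risk in unexposed = 529/1598 = 0.331039.
Risk difference = 0.663077 − 0.331039 = 0.332038

0.332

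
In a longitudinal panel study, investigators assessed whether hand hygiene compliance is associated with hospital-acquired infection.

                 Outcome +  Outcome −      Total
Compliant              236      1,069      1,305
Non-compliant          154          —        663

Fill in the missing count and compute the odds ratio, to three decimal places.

0.730

The missing cell is in the unexposed row: 663 − 154 = 509.
So a = 236, b = 1069, c = 154, d = 509.
OR = (a·d)/(b·c) = (236 × 509) / (1069 × 154) = 120124 / 164626 = 0.72968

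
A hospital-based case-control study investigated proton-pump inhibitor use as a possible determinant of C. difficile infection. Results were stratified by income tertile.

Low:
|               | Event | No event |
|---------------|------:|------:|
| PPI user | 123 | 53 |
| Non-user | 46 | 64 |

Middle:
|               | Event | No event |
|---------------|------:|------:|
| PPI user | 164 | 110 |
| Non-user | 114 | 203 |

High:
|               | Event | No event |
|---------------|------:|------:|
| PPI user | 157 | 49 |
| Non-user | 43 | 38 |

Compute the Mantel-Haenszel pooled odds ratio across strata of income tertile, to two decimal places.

OR_MH = Σ(aᵢdᵢ/nᵢ) / Σ(bᵢcᵢ/nᵢ), where nᵢ is the stratum total.
Stratum 1 (Low): n = 286; a·d/n = 123·64/286 = 27.5245; b·c/n = 53·46/286 = 8.5245
Stratum 2 (Middle): n = 591; a·d/n = 164·203/591 = 56.3316; b·c/n = 110·114/591 = 21.2183
Stratum 3 (High): n = 287; a·d/n = 157·38/287 = 20.7875; b·c/n = 49·43/287 = 7.3415
OR_MH = (27.5245 + 56.3316 + 20.7875) / (8.5245 + 21.2183 + 7.3415) = 104.6436 / 37.0842 = 2.82178

2.82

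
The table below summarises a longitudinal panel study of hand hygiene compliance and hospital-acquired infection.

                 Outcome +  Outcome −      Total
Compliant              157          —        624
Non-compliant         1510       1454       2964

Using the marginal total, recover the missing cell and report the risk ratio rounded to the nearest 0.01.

The missing cell is in the exposed row: 624 − 157 = 467.
So a = 157, b = 467, c = 1510, d = 1454.
RR = [a/(a+b)] / [c/(c+d)] = (157/624) / (1510/2964) = 0.25160/0.50945 = 0.49387

0.49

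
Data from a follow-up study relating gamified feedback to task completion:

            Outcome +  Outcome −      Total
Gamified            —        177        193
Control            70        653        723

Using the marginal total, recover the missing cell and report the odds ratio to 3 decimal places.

0.843

The missing cell is in the exposed row: 193 − 177 = 16.
So a = 16, b = 177, c = 70, d = 653.
OR = (a·d)/(b·c) = (16 × 653) / (177 × 70) = 10448 / 12390 = 0.84326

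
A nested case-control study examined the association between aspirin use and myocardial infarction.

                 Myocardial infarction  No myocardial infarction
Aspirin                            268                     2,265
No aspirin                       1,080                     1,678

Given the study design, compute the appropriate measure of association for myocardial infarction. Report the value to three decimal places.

0.184

Cells: a = 268, b = 2265, c = 1080, d = 1678.
This is a nested case-control study: participants were sampled on outcome status, so risks in the source population cannot be estimated directly — relative risk is not valid here. The odds ratio is the appropriate measure.
OR = (a·d)/(b·c) = (268 × 1678) / (2265 × 1080) = 449704 / 2446200 = 0.18384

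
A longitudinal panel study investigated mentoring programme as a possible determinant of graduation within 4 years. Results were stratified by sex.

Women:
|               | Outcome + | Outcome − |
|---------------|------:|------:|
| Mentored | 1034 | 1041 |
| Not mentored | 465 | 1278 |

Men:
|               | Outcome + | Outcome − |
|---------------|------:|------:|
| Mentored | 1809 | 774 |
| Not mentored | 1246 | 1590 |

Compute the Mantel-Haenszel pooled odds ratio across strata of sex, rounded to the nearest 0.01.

OR_MH = Σ(aᵢdᵢ/nᵢ) / Σ(bᵢcᵢ/nᵢ), where nᵢ is the stratum total.
Stratum 1 (Women): n = 3818; a·d/n = 1034·1278/3818 = 346.1111; b·c/n = 1041·465/3818 = 126.7850
Stratum 2 (Men): n = 5419; a·d/n = 1809·1590/5419 = 530.7824; b·c/n = 774·1246/5419 = 177.9672
OR_MH = (346.1111 + 530.7824) / (126.7850 + 177.9672) = 876.8935 / 304.7521 = 2.87740

2.88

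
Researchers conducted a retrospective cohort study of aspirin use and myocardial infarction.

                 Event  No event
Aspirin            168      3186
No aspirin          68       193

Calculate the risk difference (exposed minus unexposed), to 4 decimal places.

-0.2104

Cells: a = 168, b = 3186, c = 68, d = 193.
Risk in exposed = 168/3354 = 0.050089; risk in unexposed = 68/261 = 0.260536.
Risk difference = 0.050089 − 0.260536 = -0.210447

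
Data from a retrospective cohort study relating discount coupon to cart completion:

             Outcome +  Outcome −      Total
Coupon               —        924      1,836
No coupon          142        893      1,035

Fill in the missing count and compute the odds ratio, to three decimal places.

6.207

The missing cell is in the exposed row: 1836 − 924 = 912.
So a = 912, b = 924, c = 142, d = 893.
OR = (a·d)/(b·c) = (912 × 893) / (924 × 142) = 814416 / 131208 = 6.20706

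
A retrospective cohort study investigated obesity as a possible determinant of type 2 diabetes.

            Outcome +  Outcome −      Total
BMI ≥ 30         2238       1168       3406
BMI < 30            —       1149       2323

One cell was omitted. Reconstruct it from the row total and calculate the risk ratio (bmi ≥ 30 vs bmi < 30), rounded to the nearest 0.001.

The missing cell is in the unexposed row: 2323 − 1149 = 1174.
So a = 2238, b = 1168, c = 1174, d = 1149.
RR = [a/(a+b)] / [c/(c+d)] = (2238/3406) / (1174/2323) = 0.65708/0.50538 = 1.30016

1.300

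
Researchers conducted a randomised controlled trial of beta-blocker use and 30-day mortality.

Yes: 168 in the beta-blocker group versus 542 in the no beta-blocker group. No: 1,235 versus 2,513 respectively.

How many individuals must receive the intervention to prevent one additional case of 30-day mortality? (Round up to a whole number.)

18

Risk in treated group = 168/1403 = 0.11974; risk in control = 542/3055 = 0.17741.
Absolute risk reduction = 0.17741 − 0.11974 = 0.05767
NNT = 1 / ARR = 1 / 0.05767 = 17.340 → round up → 18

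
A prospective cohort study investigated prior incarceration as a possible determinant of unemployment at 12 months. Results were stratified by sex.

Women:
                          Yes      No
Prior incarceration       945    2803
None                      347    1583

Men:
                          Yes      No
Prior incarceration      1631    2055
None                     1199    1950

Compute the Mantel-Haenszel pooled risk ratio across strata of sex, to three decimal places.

RR_MH = Σ(aᵢ·n₀ᵢ/nᵢ) / Σ(cᵢ·n₁ᵢ/nᵢ), with n₁ᵢ = aᵢ+bᵢ (exposed), n₀ᵢ = cᵢ+dᵢ (unexposed), nᵢ = n₁ᵢ+n₀ᵢ.
Stratum 1 (Women): n₁ = 3748, n₀ = 1930, n = 5678; a·n₀/n = 945·1930/5678 = 321.2135; c·n₁/n = 347·3748/5678 = 229.0518
Stratum 2 (Men): n₁ = 3686, n₀ = 3149, n = 6835; a·n₀/n = 1631·3149/6835 = 751.4293; c·n₁/n = 1199·3686/6835 = 646.6004
RR_MH = (321.2135 + 751.4293) / (229.0518 + 646.6004) = 1072.6427 / 875.6522 = 1.22496

1.225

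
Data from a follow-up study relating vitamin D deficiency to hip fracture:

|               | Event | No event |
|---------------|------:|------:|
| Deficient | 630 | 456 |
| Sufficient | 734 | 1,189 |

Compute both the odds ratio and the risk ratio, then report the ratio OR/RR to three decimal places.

Cells: a = 630, b = 456, c = 734, d = 1189.
OR = (630·1189)/(456·734) = 749070/334704 = 2.23801
Risk in exposed = 630/1086 = 0.58011; risk in unexposed = 734/1923 = 0.38170; RR = 1.51983
OR/RR = 2.23801 / 1.51983 = 1.47254
The outcome is not rare, so the OR lies further from 1 than the RR.

1.473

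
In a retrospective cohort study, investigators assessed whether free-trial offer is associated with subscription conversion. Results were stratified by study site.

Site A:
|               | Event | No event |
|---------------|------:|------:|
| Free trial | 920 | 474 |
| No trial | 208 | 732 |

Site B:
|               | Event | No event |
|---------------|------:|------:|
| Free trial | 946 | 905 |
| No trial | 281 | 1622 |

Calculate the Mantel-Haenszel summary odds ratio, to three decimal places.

6.340

OR_MH = Σ(aᵢdᵢ/nᵢ) / Σ(bᵢcᵢ/nᵢ), where nᵢ is the stratum total.
Stratum 1 (Site A): n = 2334; a·d/n = 920·732/2334 = 288.5347; b·c/n = 474·208/2334 = 42.2416
Stratum 2 (Site B): n = 3754; a·d/n = 946·1622/3754 = 408.7405; b·c/n = 905·281/3754 = 67.7424
OR_MH = (288.5347 + 408.7405) / (42.2416 + 67.7424) = 697.2752 / 109.9841 = 6.33978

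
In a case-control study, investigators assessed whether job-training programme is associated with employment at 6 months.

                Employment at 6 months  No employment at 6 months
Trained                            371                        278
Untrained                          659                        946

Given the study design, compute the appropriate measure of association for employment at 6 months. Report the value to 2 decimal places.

Cells: a = 371, b = 278, c = 659, d = 946.
This is a case-control study: participants were sampled on outcome status, so risks in the source population cannot be estimated directly — relative risk is not valid here. The odds ratio is the appropriate measure.
OR = (a·d)/(b·c) = (371 × 946) / (278 × 659) = 350966 / 183202 = 1.91573

1.92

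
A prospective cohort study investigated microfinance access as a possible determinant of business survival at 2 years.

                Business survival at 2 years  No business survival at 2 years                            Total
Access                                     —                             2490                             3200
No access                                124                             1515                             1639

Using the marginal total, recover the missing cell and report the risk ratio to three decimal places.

2.933

The missing cell is in the exposed row: 3200 − 2490 = 710.
So a = 710, b = 2490, c = 124, d = 1515.
RR = [a/(a+b)] / [c/(c+d)] = (710/3200) / (124/1639) = 0.22187/0.07566 = 2.93269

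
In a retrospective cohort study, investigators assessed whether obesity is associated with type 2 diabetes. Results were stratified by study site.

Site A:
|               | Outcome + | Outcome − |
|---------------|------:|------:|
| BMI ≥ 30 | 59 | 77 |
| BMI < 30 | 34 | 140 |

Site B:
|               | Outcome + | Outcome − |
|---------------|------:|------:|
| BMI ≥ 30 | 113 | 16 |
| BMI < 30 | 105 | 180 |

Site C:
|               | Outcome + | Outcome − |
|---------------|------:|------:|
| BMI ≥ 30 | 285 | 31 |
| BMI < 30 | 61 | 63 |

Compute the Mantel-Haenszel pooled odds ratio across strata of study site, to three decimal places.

OR_MH = Σ(aᵢdᵢ/nᵢ) / Σ(bᵢcᵢ/nᵢ), where nᵢ is the stratum total.
Stratum 1 (Site A): n = 310; a·d/n = 59·140/310 = 26.6452; b·c/n = 77·34/310 = 8.4452
Stratum 2 (Site B): n = 414; a·d/n = 113·180/414 = 49.1304; b·c/n = 16·105/414 = 4.0580
Stratum 3 (Site C): n = 440; a·d/n = 285·63/440 = 40.8068; b·c/n = 31·61/440 = 4.2977
OR_MH = (26.6452 + 49.1304 + 40.8068) / (8.4452 + 4.0580 + 4.2977) = 116.5824 / 16.8009 = 6.93907

6.939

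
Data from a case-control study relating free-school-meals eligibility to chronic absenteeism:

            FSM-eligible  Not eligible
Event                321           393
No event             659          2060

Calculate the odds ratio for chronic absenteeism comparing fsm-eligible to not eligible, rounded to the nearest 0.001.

Reading the table with exposure as columns: a = 321 (FSM-eligible, case), b = 659 (FSM-eligible, non-case), c = 393 (Not eligible, case), d = 2060.
OR = (a·d)/(b·c) = (321 × 2060) / (659 × 393) = 661260 / 258987 = 2.55326
The odds of chronic absenteeism are about 2.55 times as high in the fsm-eligible group.

2.553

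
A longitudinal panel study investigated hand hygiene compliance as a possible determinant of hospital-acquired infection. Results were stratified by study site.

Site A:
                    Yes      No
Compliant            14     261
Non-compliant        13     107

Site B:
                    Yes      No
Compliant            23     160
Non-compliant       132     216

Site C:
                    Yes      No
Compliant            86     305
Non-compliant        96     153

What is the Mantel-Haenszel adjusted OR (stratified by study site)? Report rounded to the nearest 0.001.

OR_MH = Σ(aᵢdᵢ/nᵢ) / Σ(bᵢcᵢ/nᵢ), where nᵢ is the stratum total.
Stratum 1 (Site A): n = 395; a·d/n = 14·107/395 = 3.7924; b·c/n = 261·13/395 = 8.5899
Stratum 2 (Site B): n = 531; a·d/n = 23·216/531 = 9.3559; b·c/n = 160·132/531 = 39.7740
Stratum 3 (Site C): n = 640; a·d/n = 86·153/640 = 20.5594; b·c/n = 305·96/640 = 45.7500
OR_MH = (3.7924 + 9.3559 + 20.5594) / (8.5899 + 39.7740 + 45.7500) = 33.7077 / 94.1139 = 0.35816

0.358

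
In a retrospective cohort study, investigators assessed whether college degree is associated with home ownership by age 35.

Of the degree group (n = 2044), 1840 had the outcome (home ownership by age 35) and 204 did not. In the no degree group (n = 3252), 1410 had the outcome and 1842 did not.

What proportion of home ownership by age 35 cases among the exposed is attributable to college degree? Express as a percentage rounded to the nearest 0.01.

51.83

From the description: a = 1840, b = 204, c = 1410, d = 1842.
Risk in exposed = 1840/2044 = 0.90020; risk in unexposed = 1410/3252 = 0.43358.
RR = 0.90020/0.43358 = 2.07620
AR% = (RR − 1)/RR × 100 = (2.07620 − 1)/2.07620 × 100 = 51.8350%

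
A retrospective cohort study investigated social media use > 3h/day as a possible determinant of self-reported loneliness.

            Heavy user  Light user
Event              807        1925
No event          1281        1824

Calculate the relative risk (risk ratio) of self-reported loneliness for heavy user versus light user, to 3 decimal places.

Reading the table with exposure as columns: a = 807 (Heavy user, case), b = 1281 (Heavy user, non-case), c = 1925 (Light user, case), d = 1824.
Risk in exposed = 807/2088 = 0.38649; risk in unexposed = 1925/3749 = 0.51347.
RR = 0.38649 / 0.51347 = 0.75271
The risk is 25% lower among the exposed than among the unexposed.

0.753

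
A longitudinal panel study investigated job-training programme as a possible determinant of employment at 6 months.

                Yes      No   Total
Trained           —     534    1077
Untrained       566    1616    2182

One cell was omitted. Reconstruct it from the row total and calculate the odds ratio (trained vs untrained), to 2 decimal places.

The missing cell is in the exposed row: 1077 − 534 = 543.
So a = 543, b = 534, c = 566, d = 1616.
OR = (a·d)/(b·c) = (543 × 1616) / (534 × 566) = 877488 / 302244 = 2.90324

2.90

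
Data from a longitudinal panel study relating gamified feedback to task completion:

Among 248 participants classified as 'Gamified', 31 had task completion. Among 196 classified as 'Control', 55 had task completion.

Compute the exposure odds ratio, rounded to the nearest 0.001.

From the description: a = 31, b = 217, c = 55, d = 141.
OR = (a·d)/(b·c) = (31 × 141) / (217 × 55) = 4371 / 11935 = 0.36623
Exposure is associated with lower odds of task completion (OR = 0.37 < 1).

0.366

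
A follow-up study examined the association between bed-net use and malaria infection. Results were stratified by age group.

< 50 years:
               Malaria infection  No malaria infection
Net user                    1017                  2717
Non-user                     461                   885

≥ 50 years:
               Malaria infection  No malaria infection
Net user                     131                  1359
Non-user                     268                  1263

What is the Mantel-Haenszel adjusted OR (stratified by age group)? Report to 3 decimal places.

0.632

OR_MH = Σ(aᵢdᵢ/nᵢ) / Σ(bᵢcᵢ/nᵢ), where nᵢ is the stratum total.
Stratum 1 (< 50 years): n = 5080; a·d/n = 1017·885/5080 = 177.1742; b·c/n = 2717·461/5080 = 246.5624
Stratum 2 (≥ 50 years): n = 3021; a·d/n = 131·1263/3021 = 54.7676; b·c/n = 1359·268/3021 = 120.5601
OR_MH = (177.1742 + 54.7676) / (246.5624 + 120.5601) = 231.9418 / 367.1225 = 0.63178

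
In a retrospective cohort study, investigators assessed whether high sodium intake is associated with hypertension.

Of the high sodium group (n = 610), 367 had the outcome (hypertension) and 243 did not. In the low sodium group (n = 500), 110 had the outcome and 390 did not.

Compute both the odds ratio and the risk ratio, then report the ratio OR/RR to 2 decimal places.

1.96

From the description: a = 367, b = 243, c = 110, d = 390.
OR = (367·390)/(243·110) = 143130/26730 = 5.35466
Risk in exposed = 367/610 = 0.60164; risk in unexposed = 110/500 = 0.22000; RR = 2.73472
OR/RR = 5.35466 / 2.73472 = 1.95802
The outcome is not rare, so the OR lies further from 1 than the RR.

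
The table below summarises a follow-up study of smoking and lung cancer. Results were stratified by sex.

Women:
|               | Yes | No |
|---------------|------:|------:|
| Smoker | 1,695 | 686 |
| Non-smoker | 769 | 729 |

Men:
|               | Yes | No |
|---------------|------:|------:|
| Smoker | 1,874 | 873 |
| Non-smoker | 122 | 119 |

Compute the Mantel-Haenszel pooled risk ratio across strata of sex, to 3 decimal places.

1.379

RR_MH = Σ(aᵢ·n₀ᵢ/nᵢ) / Σ(cᵢ·n₁ᵢ/nᵢ), with n₁ᵢ = aᵢ+bᵢ (exposed), n₀ᵢ = cᵢ+dᵢ (unexposed), nᵢ = n₁ᵢ+n₀ᵢ.
Stratum 1 (Women): n₁ = 2381, n₀ = 1498, n = 3879; a·n₀/n = 1695·1498/3879 = 654.5785; c·n₁/n = 769·2381/3879 = 472.0260
Stratum 2 (Men): n₁ = 2747, n₀ = 241, n = 2988; a·n₀/n = 1874·241/2988 = 151.1493; c·n₁/n = 122·2747/2988 = 112.1600
RR_MH = (654.5785 + 151.1493) / (472.0260 + 112.1600) = 805.7278 / 584.1860 = 1.37923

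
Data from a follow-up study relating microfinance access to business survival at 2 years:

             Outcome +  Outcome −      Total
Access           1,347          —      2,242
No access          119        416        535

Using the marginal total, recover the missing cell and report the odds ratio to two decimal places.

The missing cell is in the exposed row: 2242 − 1347 = 895.
So a = 1347, b = 895, c = 119, d = 416.
OR = (a·d)/(b·c) = (1347 × 416) / (895 × 119) = 560352 / 106505 = 5.26127

5.26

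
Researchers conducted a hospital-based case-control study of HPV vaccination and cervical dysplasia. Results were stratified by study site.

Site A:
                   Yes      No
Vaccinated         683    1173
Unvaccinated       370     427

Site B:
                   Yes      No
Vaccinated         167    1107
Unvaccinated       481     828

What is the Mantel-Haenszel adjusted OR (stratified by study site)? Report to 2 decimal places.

0.44

OR_MH = Σ(aᵢdᵢ/nᵢ) / Σ(bᵢcᵢ/nᵢ), where nᵢ is the stratum total.
Stratum 1 (Site A): n = 2653; a·d/n = 683·427/2653 = 109.9288; b·c/n = 1173·370/2653 = 163.5922
Stratum 2 (Site B): n = 2583; a·d/n = 167·828/2583 = 53.5331; b·c/n = 1107·481/2583 = 206.1429
OR_MH = (109.9288 + 53.5331) / (163.5922 + 206.1429) = 163.4619 / 369.7350 = 0.44211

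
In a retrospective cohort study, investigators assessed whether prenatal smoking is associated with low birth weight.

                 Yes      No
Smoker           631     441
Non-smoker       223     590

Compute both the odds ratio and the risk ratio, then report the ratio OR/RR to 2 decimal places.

1.76

Cells: a = 631, b = 441, c = 223, d = 590.
OR = (631·590)/(441·223) = 372290/98343 = 3.78563
Risk in exposed = 631/1072 = 0.58862; risk in unexposed = 223/813 = 0.27429; RR = 2.14595
OR/RR = 3.78563 / 2.14595 = 1.76408
The outcome is not rare, so the OR lies further from 1 than the RR.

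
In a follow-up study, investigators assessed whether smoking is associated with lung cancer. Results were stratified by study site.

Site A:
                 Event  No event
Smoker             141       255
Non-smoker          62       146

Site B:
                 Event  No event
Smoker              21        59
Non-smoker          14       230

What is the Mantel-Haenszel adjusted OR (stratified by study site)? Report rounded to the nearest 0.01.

1.71

OR_MH = Σ(aᵢdᵢ/nᵢ) / Σ(bᵢcᵢ/nᵢ), where nᵢ is the stratum total.
Stratum 1 (Site A): n = 604; a·d/n = 141·146/604 = 34.0828; b·c/n = 255·62/604 = 26.1755
Stratum 2 (Site B): n = 324; a·d/n = 21·230/324 = 14.9074; b·c/n = 59·14/324 = 2.5494
OR_MH = (34.0828 + 14.9074) / (26.1755 + 2.5494) = 48.9902 / 28.7249 = 1.70550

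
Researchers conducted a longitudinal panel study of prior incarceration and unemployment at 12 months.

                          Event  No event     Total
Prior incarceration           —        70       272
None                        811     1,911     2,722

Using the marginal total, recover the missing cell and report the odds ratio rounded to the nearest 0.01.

6.80

The missing cell is in the exposed row: 272 − 70 = 202.
So a = 202, b = 70, c = 811, d = 1911.
OR = (a·d)/(b·c) = (202 × 1911) / (70 × 811) = 386022 / 56770 = 6.79975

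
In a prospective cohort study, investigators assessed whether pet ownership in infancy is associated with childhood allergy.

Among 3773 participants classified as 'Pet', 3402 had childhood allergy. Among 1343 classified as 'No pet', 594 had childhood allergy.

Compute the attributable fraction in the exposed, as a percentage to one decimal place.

50.9

From the description: a = 3402, b = 371, c = 594, d = 749.
Risk in exposed = 3402/3773 = 0.90167; risk in unexposed = 594/1343 = 0.44229.
RR = 0.90167/0.44229 = 2.03862
AR% = (RR − 1)/RR × 100 = (2.03862 − 1)/2.03862 × 100 = 50.9473%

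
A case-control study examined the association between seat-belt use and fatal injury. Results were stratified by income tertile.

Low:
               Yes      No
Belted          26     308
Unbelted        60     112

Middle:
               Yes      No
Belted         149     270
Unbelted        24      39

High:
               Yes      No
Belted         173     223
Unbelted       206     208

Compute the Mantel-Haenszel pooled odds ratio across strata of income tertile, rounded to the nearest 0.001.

OR_MH = Σ(aᵢdᵢ/nᵢ) / Σ(bᵢcᵢ/nᵢ), where nᵢ is the stratum total.
Stratum 1 (Low): n = 506; a·d/n = 26·112/506 = 5.7549; b·c/n = 308·60/506 = 36.5217
Stratum 2 (Middle): n = 482; a·d/n = 149·39/482 = 12.0560; b·c/n = 270·24/482 = 13.4440
Stratum 3 (High): n = 810; a·d/n = 173·208/810 = 44.4247; b·c/n = 223·206/810 = 56.7136
OR_MH = (5.7549 + 12.0560 + 44.4247) / (36.5217 + 13.4440 + 56.7136) = 62.2356 / 106.6793 = 0.58339

0.583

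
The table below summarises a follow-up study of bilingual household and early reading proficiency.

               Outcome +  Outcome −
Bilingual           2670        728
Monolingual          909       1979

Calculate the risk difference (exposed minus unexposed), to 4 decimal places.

Cells: a = 2670, b = 728, c = 909, d = 1979.
Risk in exposed = 2670/3398 = 0.785756; risk in unexposed = 909/2888 = 0.314751.
Risk difference = 0.785756 − 0.314751 = 0.471006

0.4710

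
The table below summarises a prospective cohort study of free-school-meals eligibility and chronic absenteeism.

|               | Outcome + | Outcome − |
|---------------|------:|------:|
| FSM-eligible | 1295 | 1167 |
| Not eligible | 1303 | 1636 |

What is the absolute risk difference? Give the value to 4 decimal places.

Cells: a = 1295, b = 1167, c = 1303, d = 1636.
Risk in exposed = 1295/2462 = 0.525995; risk in unexposed = 1303/2939 = 0.443348.
Risk difference = 0.525995 − 0.443348 = 0.082647

0.0826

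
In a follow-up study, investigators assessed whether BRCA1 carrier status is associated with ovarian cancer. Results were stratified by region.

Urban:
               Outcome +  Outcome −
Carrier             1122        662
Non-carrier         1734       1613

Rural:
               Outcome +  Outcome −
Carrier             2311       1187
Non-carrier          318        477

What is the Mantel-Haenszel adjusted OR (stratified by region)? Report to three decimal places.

OR_MH = Σ(aᵢdᵢ/nᵢ) / Σ(bᵢcᵢ/nᵢ), where nᵢ is the stratum total.
Stratum 1 (Urban): n = 5131; a·d/n = 1122·1613/5131 = 352.7160; b·c/n = 662·1734/5131 = 223.7201
Stratum 2 (Rural): n = 4293; a·d/n = 2311·477/4293 = 256.7778; b·c/n = 1187·318/4293 = 87.9259
OR_MH = (352.7160 + 256.7778) / (223.7201 + 87.9259) = 609.4938 / 311.6461 = 1.95572

1.956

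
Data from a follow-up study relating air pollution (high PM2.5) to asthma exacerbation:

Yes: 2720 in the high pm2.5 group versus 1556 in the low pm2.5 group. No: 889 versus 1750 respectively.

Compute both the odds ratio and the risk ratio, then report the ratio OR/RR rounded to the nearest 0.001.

From the description: a = 2720, b = 889, c = 1556, d = 1750.
OR = (2720·1750)/(889·1556) = 4760000/1383284 = 3.44109
Risk in exposed = 2720/3609 = 0.75367; risk in unexposed = 1556/3306 = 0.47066; RR = 1.60131
OR/RR = 3.44109 / 1.60131 = 2.14892
The outcome is not rare, so the OR lies further from 1 than the RR.

2.149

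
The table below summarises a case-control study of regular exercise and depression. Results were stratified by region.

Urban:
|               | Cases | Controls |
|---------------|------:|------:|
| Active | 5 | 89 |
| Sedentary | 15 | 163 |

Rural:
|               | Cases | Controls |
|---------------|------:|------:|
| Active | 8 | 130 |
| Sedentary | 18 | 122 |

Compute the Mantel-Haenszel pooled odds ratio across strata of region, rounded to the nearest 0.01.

0.49

OR_MH = Σ(aᵢdᵢ/nᵢ) / Σ(bᵢcᵢ/nᵢ), where nᵢ is the stratum total.
Stratum 1 (Urban): n = 272; a·d/n = 5·163/272 = 2.9963; b·c/n = 89·15/272 = 4.9081
Stratum 2 (Rural): n = 278; a·d/n = 8·122/278 = 3.5108; b·c/n = 130·18/278 = 8.4173
OR_MH = (2.9963 + 3.5108) / (4.9081 + 8.4173) = 6.5071 / 13.3254 = 0.48833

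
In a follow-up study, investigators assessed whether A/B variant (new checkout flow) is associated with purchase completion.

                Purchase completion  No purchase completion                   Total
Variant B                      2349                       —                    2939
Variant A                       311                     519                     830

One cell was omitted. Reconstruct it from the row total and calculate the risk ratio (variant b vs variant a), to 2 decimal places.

The missing cell is in the exposed row: 2939 − 2349 = 590.
So a = 2349, b = 590, c = 311, d = 519.
RR = [a/(a+b)] / [c/(c+d)] = (2349/2939) / (311/830) = 0.79925/0.37470 = 2.13305

2.13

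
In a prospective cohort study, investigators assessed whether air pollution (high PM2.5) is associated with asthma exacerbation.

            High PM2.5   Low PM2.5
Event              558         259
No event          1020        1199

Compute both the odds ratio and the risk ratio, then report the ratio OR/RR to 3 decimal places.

1.272

Reading the table with exposure as columns: a = 558 (High PM2.5, case), b = 1020 (High PM2.5, non-case), c = 259 (Low PM2.5, case), d = 1199.
OR = (558·1199)/(1020·259) = 669042/264180 = 2.53252
Risk in exposed = 558/1578 = 0.35361; risk in unexposed = 259/1458 = 0.17764; RR = 1.99060
OR/RR = 2.53252 / 1.99060 = 1.27224
The outcome is not rare, so the OR lies further from 1 than the RR.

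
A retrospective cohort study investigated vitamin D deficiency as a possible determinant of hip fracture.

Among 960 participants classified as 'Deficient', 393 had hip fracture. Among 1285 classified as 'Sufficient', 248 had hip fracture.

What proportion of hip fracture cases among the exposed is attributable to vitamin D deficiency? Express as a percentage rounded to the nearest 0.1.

52.9

From the description: a = 393, b = 567, c = 248, d = 1037.
Risk in exposed = 393/960 = 0.40937; risk in unexposed = 248/1285 = 0.19300.
RR = 0.40937/0.19300 = 2.12116
AR% = (RR − 1)/RR × 100 = (2.12116 − 1)/2.12116 × 100 = 52.8559%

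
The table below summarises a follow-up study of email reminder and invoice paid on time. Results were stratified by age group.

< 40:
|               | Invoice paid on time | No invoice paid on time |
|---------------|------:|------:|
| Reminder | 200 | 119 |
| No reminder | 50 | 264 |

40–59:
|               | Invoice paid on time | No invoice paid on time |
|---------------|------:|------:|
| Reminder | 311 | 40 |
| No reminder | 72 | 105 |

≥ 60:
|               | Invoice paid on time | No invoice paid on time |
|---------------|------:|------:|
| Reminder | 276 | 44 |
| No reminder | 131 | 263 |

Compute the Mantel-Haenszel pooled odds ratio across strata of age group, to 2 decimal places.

OR_MH = Σ(aᵢdᵢ/nᵢ) / Σ(bᵢcᵢ/nᵢ), where nᵢ is the stratum total.
Stratum 1 (< 40): n = 633; a·d/n = 200·264/633 = 83.4123; b·c/n = 119·50/633 = 9.3997
Stratum 2 (40–59): n = 528; a·d/n = 311·105/528 = 61.8466; b·c/n = 40·72/528 = 5.4545
Stratum 3 (≥ 60): n = 714; a·d/n = 276·263/714 = 101.6639; b·c/n = 44·131/714 = 8.0728
OR_MH = (83.4123 + 61.8466 + 101.6639) / (9.3997 + 5.4545 + 8.0728) = 246.9228 / 22.9271 = 10.76993

10.77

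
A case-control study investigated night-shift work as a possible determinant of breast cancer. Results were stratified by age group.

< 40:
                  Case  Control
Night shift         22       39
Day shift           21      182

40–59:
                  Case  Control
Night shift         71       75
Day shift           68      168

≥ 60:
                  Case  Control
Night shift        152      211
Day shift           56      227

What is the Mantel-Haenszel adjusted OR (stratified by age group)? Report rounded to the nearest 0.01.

OR_MH = Σ(aᵢdᵢ/nᵢ) / Σ(bᵢcᵢ/nᵢ), where nᵢ is the stratum total.
Stratum 1 (< 40): n = 264; a·d/n = 22·182/264 = 15.1667; b·c/n = 39·21/264 = 3.1023
Stratum 2 (40–59): n = 382; a·d/n = 71·168/382 = 31.2251; b·c/n = 75·68/382 = 13.3508
Stratum 3 (≥ 60): n = 646; a·d/n = 152·227/646 = 53.4118; b·c/n = 211·56/646 = 18.2910
OR_MH = (15.1667 + 31.2251 + 53.4118) / (3.1023 + 13.3508 + 18.2910) = 99.8036 / 34.7441 = 2.87253

2.87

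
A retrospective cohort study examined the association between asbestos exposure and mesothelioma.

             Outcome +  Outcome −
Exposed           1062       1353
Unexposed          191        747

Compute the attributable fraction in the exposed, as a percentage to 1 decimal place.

53.7

Cells: a = 1062, b = 1353, c = 191, d = 747.
Risk in exposed = 1062/2415 = 0.43975; risk in unexposed = 191/938 = 0.20362.
RR = 0.43975/0.20362 = 2.15962
AR% = (RR − 1)/RR × 100 = (2.15962 − 1)/2.15962 × 100 = 53.6955%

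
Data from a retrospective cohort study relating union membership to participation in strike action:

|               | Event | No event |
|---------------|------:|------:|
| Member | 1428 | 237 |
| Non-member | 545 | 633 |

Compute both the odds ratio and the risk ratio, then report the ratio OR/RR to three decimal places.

3.775

Cells: a = 1428, b = 237, c = 545, d = 633.
OR = (1428·633)/(237·545) = 903924/129165 = 6.99821
Risk in exposed = 1428/1665 = 0.85766; risk in unexposed = 545/1178 = 0.46265; RR = 1.85380
OR/RR = 6.99821 / 1.85380 = 3.77506
The outcome is not rare, so the OR lies further from 1 than the RR.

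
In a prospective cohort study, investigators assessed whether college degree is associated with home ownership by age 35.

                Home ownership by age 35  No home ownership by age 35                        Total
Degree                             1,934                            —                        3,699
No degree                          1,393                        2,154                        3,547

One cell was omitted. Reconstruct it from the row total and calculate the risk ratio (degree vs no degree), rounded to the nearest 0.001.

1.331

The missing cell is in the exposed row: 3699 − 1934 = 1765.
So a = 1934, b = 1765, c = 1393, d = 2154.
RR = [a/(a+b)] / [c/(c+d)] = (1934/3699) / (1393/3547) = 0.52284/0.39273 = 1.33132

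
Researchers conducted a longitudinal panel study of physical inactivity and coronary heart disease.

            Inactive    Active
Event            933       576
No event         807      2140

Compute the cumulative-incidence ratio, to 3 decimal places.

2.528

Reading the table with exposure as columns: a = 933 (Inactive, case), b = 807 (Inactive, non-case), c = 576 (Active, case), d = 2140.
Risk in exposed = 933/1740 = 0.53621; risk in unexposed = 576/2716 = 0.21208.
RR = 0.53621 / 0.21208 = 2.52836
The risk among the exposed is 2.53 times that among the unexposed.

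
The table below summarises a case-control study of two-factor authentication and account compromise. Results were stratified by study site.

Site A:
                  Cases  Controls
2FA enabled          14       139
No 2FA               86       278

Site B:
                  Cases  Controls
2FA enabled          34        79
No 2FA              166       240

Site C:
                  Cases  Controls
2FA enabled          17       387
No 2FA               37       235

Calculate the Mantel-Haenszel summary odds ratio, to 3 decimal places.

OR_MH = Σ(aᵢdᵢ/nᵢ) / Σ(bᵢcᵢ/nᵢ), where nᵢ is the stratum total.
Stratum 1 (Site A): n = 517; a·d/n = 14·278/517 = 7.5280; b·c/n = 139·86/517 = 23.1219
Stratum 2 (Site B): n = 519; a·d/n = 34·240/519 = 15.7225; b·c/n = 79·166/519 = 25.2678
Stratum 3 (Site C): n = 676; a·d/n = 17·235/676 = 5.9098; b·c/n = 387·37/676 = 21.1820
OR_MH = (7.5280 + 15.7225 + 5.9098) / (23.1219 + 25.2678 + 21.1820) = 29.1604 / 69.5716 = 0.41914

0.419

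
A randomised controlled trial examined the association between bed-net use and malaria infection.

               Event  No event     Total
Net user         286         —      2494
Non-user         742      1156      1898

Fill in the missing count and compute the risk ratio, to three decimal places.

0.293

The missing cell is in the exposed row: 2494 − 286 = 2208.
So a = 286, b = 2208, c = 742, d = 1156.
RR = [a/(a+b)] / [c/(c+d)] = (286/2494) / (742/1898) = 0.11468/0.39094 = 0.29333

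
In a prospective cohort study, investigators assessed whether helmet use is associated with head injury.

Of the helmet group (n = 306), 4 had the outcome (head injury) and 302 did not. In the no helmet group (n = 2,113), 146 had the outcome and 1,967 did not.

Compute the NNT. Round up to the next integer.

Risk in treated group = 4/306 = 0.01307; risk in control = 146/2113 = 0.06910.
Absolute risk reduction = 0.06910 − 0.01307 = 0.05602
NNT = 1 / ARR = 1 / 0.05602 = 17.849 → round up → 18

18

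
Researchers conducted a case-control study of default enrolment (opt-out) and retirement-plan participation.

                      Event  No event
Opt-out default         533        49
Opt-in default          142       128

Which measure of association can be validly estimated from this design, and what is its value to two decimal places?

Cells: a = 533, b = 49, c = 142, d = 128.
This is a case-control study: participants were sampled on outcome status, so risks in the source population cannot be estimated directly — relative risk is not valid here. The odds ratio is the appropriate measure.
OR = (a·d)/(b·c) = (533 × 128) / (49 × 142) = 68224 / 6958 = 9.80512

9.81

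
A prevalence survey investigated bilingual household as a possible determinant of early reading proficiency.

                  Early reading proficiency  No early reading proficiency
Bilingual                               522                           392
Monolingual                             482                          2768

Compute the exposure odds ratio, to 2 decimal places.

Cells: a = 522, b = 392, c = 482, d = 2768.
OR = (a·d)/(b·c) = (522 × 2768) / (392 × 482) = 1444896 / 188944 = 7.64722
The odds of early reading proficiency are about 7.65 times as high in the bilingual group.

7.65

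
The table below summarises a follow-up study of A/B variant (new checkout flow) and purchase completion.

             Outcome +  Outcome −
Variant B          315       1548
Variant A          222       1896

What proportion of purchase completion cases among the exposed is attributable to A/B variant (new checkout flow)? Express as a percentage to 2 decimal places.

38.01

Cells: a = 315, b = 1548, c = 222, d = 1896.
Risk in exposed = 315/1863 = 0.16908; risk in unexposed = 222/2118 = 0.10482.
RR = 0.16908/0.10482 = 1.61313
AR% = (RR − 1)/RR × 100 = (1.61313 − 1)/1.61313 × 100 = 38.0089%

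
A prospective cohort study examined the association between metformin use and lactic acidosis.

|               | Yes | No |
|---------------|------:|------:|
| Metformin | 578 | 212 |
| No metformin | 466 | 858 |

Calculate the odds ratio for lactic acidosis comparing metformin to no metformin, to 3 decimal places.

Cells: a = 578, b = 212, c = 466, d = 858.
OR = (a·d)/(b·c) = (578 × 858) / (212 × 466) = 495924 / 98792 = 5.01988
The odds of lactic acidosis are about 5.02 times as high in the metformin group.

5.020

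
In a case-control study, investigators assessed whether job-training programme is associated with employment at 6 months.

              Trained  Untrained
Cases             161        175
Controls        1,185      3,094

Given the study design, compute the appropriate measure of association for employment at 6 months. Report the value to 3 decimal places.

2.402

Reading the table with exposure as columns: a = 161 (Trained, case), b = 1185 (Trained, non-case), c = 175 (Untrained, case), d = 3094.
This is a case-control study: participants were sampled on outcome status, so risks in the source population cannot be estimated directly — relative risk is not valid here. The odds ratio is the appropriate measure.
OR = (a·d)/(b·c) = (161 × 3094) / (1185 × 175) = 498134 / 207375 = 2.40209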